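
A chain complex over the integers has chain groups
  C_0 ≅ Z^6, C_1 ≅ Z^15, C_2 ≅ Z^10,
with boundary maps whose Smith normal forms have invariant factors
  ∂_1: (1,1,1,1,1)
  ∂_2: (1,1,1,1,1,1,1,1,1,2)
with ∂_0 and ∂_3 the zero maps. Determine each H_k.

H_0 ≅ Z,  H_1 ≅ Z/2Z,  H_2 = 0.

H_0: b_0 = 6 − 0 − 5 = 1; torsion from ∂_1 factors > 1: none. So H_0 ≅ Z.
H_1: b_1 = 15 − 5 − 10 = 0; torsion from ∂_2 factors > 1: [2]. So H_1 ≅ Z/2Z.
H_2: b_2 = 10 − 10 − 0 = 0; torsion from ∂_3 factors > 1: none. So H_2 ≅ 0.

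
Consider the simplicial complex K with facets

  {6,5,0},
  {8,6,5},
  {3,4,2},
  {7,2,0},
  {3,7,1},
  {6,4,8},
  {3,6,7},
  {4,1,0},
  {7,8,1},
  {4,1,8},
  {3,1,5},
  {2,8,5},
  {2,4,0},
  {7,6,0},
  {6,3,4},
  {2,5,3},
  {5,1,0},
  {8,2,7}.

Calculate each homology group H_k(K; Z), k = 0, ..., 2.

H_0 = Z,  H_1 = Z^2,  H_2 = Z.

Order the vertices as 0 < 1 < 2 < 3 < 4 < 5 < 6 < 7 < 8. Listing each simplex with vertices in this order, K has dimension 2 with simplices:

  0-simplices (9): [0], [1], [2], [3], [4], [5], [6], [7], [8]
  1-simplices (27): (27 of them)
  2-simplices (18): [0,1,4], [0,1,5], [0,2,4], [0,2,7], [0,5,6], [0,6,7], [1,3,5], [1,3,7], [1,4,8], [1,7,8], [2,3,4], [2,3,5], [2,5,8], [2,7,8], [3,4,6], [3,6,7], [4,6,8], [5,6,8]

so the chain groups are C_0 ≅ Z^9, C_1 ≅ Z^27, C_2 ≅ Z^18.

Boundary ∂_1: C_1 → C_0 sends each edge [p,q] (with p < q) to q − p. For instance
  ∂[0,7] = [7] − [0].
This gives a 9×27 integer matrix of rank 8; reducing to Smith normal form yields diagonal entries (1,1,1,1,1,1,1,1).

∂_2: C_2 → C_1 sends each 2-simplex [p,q,r] to [q,r] − [p,r] + [p,q]. For instance
  ∂[2,3,5] = [3,5] − [2,5] + [2,3],
  ∂[3,6,7] = [6,7] − [3,7] + [3,6].
The 27×18 boundary matrix has rank 17 and Smith normal form diag(1,1,1,1,1,1,1,1,1,1,1,1,1,1,1,1,1).

Reading off H_k = ker ∂_k / im ∂_{k+1}:

  H_0: rank C_0 − rank ∂_1 = 9 − 8 = 1, and the invariant factors of ∂_1 are all 1, so H_0 = Z.
  H_1: rank ker ∂_1 − rank ∂_2 = (27 − 8) − 17 = 2, and the invariant factors of ∂_2 are all 1, so H_1 = Z^2.
  H_2: rank ker ∂_2 − rank ∂_3 = (18 − 17) − 0 = 1, and there is no ∂_3, so H_2 = Z.

As a check, the Euler characteristic is 9 − 27 + 18 = 0, which agrees with 1 − 2 + 1 = 0.
(K is a triangulation of the torus T^2.)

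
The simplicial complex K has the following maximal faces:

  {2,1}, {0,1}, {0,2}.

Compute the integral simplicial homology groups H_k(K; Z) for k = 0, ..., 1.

H_0 ≅ Z,  H_1 ≅ Z.

Order the vertices as 0 < 1 < 2. Listing each simplex with vertices in this order, K has dimension 1 with simplices:

  0-simplices (3): [0], [1], [2]
  1-simplices (3): [0,1], [0,2], [1,2]

giving chain groups C_0 ≅ Z^3, C_1 ≅ Z^3.

The boundary map ∂_1: C_1 → C_0 sends each edge [p,q] (with p < q) to q − p. For instance
  ∂[0,2] = [2] − [0].
The resulting 3×3 matrix has rank 2, and its Smith normal form has invariant factors (1,1).

Reading off H_k = ker ∂_k / im ∂_{k+1}:

  H_0: rank C_0 − rank ∂_1 = 3 − 2 = 1, and the invariant factors of ∂_1 are all 1, so H_0 = Z.
  H_1: rank ker ∂_1 − rank ∂_2 = (3 − 2) − 0 = 1, and there is no ∂_2, so H_1 = Z.

As a check, the Euler characteristic is 3 − 3 = 0, which agrees with 1 − 1 = 0.
(K is a triangulation of the circle S^1.)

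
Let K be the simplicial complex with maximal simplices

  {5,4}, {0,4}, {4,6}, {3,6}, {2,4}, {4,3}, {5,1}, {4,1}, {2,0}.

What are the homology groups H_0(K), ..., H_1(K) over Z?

Fix the vertex order 0 < 1 < 2 < 3 < 4 < 5 < 6 and write every simplex with vertices in increasing order. Then dim K = 1 and the simplices of K are:

  0-simplices (7): [0], [1], [2], [3], [4], [5], [6]
  1-simplices (9): [0,2], [0,4], [1,4], [1,5], [2,4], [3,4], [3,6], [4,5], [4,6]

Hence C_0 ≅ Z^7, C_1 ≅ Z^9.

Boundary ∂_1: C_1 → C_0 maps an edge to its endpoints' difference, ∂[p,q] = q − p. For instance
  ∂[4,5] = [5] − [4].
The resulting 7×9 matrix has rank 6, and its Smith normal form has invariant factors (1,1,1,1,1,1).

Reading off H_k = ker ∂_k / im ∂_{k+1}:

  H_0: rank C_0 − rank ∂_1 = 7 − 6 = 1, and the invariant factors of ∂_1 are all 1, so H_0 ≅ Z.
  H_1: rank ker ∂_1 − rank ∂_2 = (9 − 6) − 0 = 3, and there is no ∂_2, so H_1 ≅ Z^3.

As a check, the Euler characteristic is 7 − 9 = -2, which agrees with 1 − 3 = -2.

H_0 ≅ Z,  H_1 ≅ Z^3.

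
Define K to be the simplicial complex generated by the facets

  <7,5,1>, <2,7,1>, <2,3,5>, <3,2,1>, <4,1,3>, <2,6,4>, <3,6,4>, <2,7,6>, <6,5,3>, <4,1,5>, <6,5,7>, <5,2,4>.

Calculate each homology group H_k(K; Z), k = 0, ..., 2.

K has 7 vertices, 18 edges, 12 triangles.
rank ∂_0 = 0, rank ∂_1 = 6 ⇒ b_0 = 7 − 0 − 6 = 1; all invariant factors of ∂_1 are 1 so no torsion. So H_0 = Z.
rank ∂_1 = 6, rank ∂_2 = 12 ⇒ b_1 = 18 − 6 − 12 = 0; ∂_2 has invariant factor(s) [2] giving torsion. So H_1 = Z_2.
rank ∂_2 = 12, rank ∂_3 = 0 ⇒ b_2 = 12 − 12 − 0 = 0. So H_2 = 0.

H_0 ≅ Z,  H_1 ≅ Z_2,  H_2 = 0.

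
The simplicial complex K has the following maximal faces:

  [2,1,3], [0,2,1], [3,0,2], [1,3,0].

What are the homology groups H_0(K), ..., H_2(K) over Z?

K has 4 vertices, 6 edges, 4 triangles.
rank ∂_0 = 0, rank ∂_1 = 3 ⇒ b_0 = 4 − 0 − 3 = 1; all invariant factors of ∂_1 are 1 so no torsion. So H_0 ≅ Z.
rank ∂_1 = 3, rank ∂_2 = 3 ⇒ b_1 = 6 − 3 − 3 = 0; all invariant factors of ∂_2 are 1 so no torsion. So H_1 ≅ 0.
rank ∂_2 = 3, rank ∂_3 = 0 ⇒ b_2 = 4 − 3 − 0 = 1. So H_2 ≅ Z.

H_0 = Z,  H_1 = 0,  H_2 = Z.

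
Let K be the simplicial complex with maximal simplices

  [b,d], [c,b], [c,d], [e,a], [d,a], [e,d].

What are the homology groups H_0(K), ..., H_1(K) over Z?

H_0 = Z,  H_1 = Z^2.

Fix the vertex order a < b < c < d < e and write every simplex with vertices in increasing order. Then dim K = 1 and the simplices of K are:

  0-simplices (5): a, b, c, d, e
  1-simplices (6): ad, ae, bc, bd, cd, de

Hence C_0 ≅ Z^5, C_1 ≅ Z^6.

Boundary ∂_1: C_1 → C_0 is given by ∂[p,q] = [q] − [p]. For instance
  ∂bc = c − b.
The resulting 5×6 matrix has rank 4, and its Smith normal form has invariant factors (1,1,1,1).

From H_k ≅ ker(∂_k) / im(∂_{k+1}) we obtain:

  H_0: rank C_0 − rank ∂_1 = 5 − 4 = 1, and the invariant factors of ∂_1 are all 1, so H_0 = Z.
  H_1: rank ker ∂_1 − rank ∂_2 = (6 − 4) − 0 = 2, and there is no ∂_2, so H_1 = Z^2.

As a check, the Euler characteristic is 5 − 6 = -1, which agrees with 1 − 2 = -1.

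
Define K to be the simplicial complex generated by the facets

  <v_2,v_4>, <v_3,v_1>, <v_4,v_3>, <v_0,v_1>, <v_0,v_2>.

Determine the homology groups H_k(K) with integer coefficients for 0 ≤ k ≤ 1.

H_0 = Z,  H_1 = Z.

K has 5 vertices, 5 edges.
rank ∂_0 = 0, rank ∂_1 = 4 ⇒ b_0 = 5 − 0 − 4 = 1; all invariant factors of ∂_1 are 1 so no torsion. So H_0 ≅ Z.
rank ∂_1 = 4, rank ∂_2 = 0 ⇒ b_1 = 5 − 4 − 0 = 1. So H_1 ≅ Z.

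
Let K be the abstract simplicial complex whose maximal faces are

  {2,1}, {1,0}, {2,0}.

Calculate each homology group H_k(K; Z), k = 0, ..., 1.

H_0 ≅ Z,  H_1 ≅ Z.

Take the total order 0 < 1 < 2 on the vertex set. Then K (dimension 1) consists of the simplices:

  0-simplices (3): [0], [1], [2]
  1-simplices (3): [0,1], [0,2], [1,2]

so the chain groups are C_0 ≅ Z^3, C_1 ≅ Z^3.

The boundary map ∂_1: C_1 → C_0 is given by ∂[p,q] = [q] − [p]. For instance
  ∂[0,1] = [1] − [0].
The resulting 3×3 matrix has rank 2, and its Smith normal form has invariant factors (1,1).

From H_k ≅ ker(∂_k) / im(∂_{k+1}) we obtain:

  H_0: rank C_0 − rank ∂_1 = 3 − 2 = 1, and the invariant factors of ∂_1 are all 1, so H_0 ≅ Z.
  H_1: rank ker ∂_1 − rank ∂_2 = (3 − 2) − 0 = 1, and there is no ∂_2, so H_1 ≅ Z.

As a check, the Euler characteristic is 3 − 3 = 0, which agrees with 1 − 1 = 0.
(K is a triangulation of the circle S^1.)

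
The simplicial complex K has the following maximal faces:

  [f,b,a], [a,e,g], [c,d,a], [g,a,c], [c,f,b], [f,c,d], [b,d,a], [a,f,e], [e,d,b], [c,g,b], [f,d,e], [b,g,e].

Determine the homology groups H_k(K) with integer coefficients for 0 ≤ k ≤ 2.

H_0 ≅ Z,  H_1 ≅ Z/2Z,  H_2 = 0.

Take the total order a < b < c < d < e < f < g on the vertex set. Then K (dimension 2) consists of the simplices:

  0-simplices (7): a, b, c, d, e, f, g
  1-simplices (18): ab, ac, ad, ae, af, ag, bc, bd, be, bf, bg, cd, cf, cg, de, df, ef, eg
  2-simplices (12): abd, abf, acd, acg, aef, aeg, bcf, bcg, bde, beg, cdf, def

so the chain groups are C_0 ≅ Z^7, C_1 ≅ Z^18, C_2 ≅ Z^12.

The boundary map ∂_1: C_1 → C_0 sends each edge [p,q] (with p < q) to q − p.
As a 7×18 matrix over Z this has rank 6, with invariant factors (1,1,1,1,1,1).

∂_2: C_2 → C_1 acts by ∂[p,q,r] = [q,r] − [p,r] + [p,q]. For instance
  ∂bde = de − be + bd,
  ∂abd = bd − ad + ab.
The 18×12 boundary matrix has rank 12 and Smith normal form diag(1,1,1,1,1,1,1,1,1,1,1,2).

Computing H_k = (kernel of ∂_k) / (image of ∂_{k+1}):

  H_0: rank C_0 − rank ∂_1 = 7 − 6 = 1, and the invariant factors of ∂_1 are all 1, so H_0 = Z.
  H_1: rank ker ∂_1 − rank ∂_2 = (18 − 6) − 12 = 0, and ∂_2 has invariant factor 2 > 1, so H_1 = Z/2Z.
  H_2: rank ker ∂_2 − rank ∂_3 = (12 − 12) − 0 = 0, and there is no ∂_3, so H_2 = 0.

As a check, the Euler characteristic is 7 − 18 + 12 = 1, which agrees with 1 − 0 + 0 = 1.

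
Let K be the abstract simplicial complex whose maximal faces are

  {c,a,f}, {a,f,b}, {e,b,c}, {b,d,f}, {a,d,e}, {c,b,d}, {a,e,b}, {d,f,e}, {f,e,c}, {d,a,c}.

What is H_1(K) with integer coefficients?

H_1 ≅ Z/2.

Fix the vertex order a < b < c < d < e < f and write every simplex with vertices in increasing order. Then dim K = 2 and the simplices of K are:

  0-simplices (6): a, b, c, d, e, f
  1-simplices (15): ab, ac, ad, ae, af, bc, bd, be, bf, cd, ce, cf, de, df, ef
  2-simplices (10): abe, abf, acd, acf, ade, bcd, bce, bdf, cef, def

so the chain groups are C_0 ≅ Z^6, C_1 ≅ Z^15, C_2 ≅ Z^10.

∂_1: C_1 → C_0 sends each edge [p,q] (with p < q) to q − p.
This gives a 6×15 integer matrix of rank 5; reducing to Smith normal form yields diagonal entries (1,1,1,1,1).

The boundary map ∂_2: C_2 → C_1 sends each 2-simplex [p,q,r] to [q,r] − [p,r] + [p,q]. For instance
  ∂acf = cf − af + ac,
  ∂acd = cd − ad + ac.
As a 15×10 matrix over Z this has rank 10, with invariant factors (1,1,1,1,1,1,1,1,1,2).

Computing H_k = (kernel of ∂_k) / (image of ∂_{k+1}):

  H_1: rank ker ∂_1 − rank ∂_2 = (15 − 5) − 10 = 0, and ∂_2 has invariant factor 2 > 1, so H_1 = Z/2.

(K is a triangulation of the real projective plane RP^2.)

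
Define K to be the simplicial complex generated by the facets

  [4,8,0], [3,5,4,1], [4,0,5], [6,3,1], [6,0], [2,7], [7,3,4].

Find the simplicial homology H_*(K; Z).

We work with the vertex ordering 0 < 1 < 2 < 3 < 4 < 5 < 6 < 7 < 8. The simplices of K, each written with vertices in increasing order, are:

  0-simplices (9): [0], [1], [2], [3], [4], [5], [6], [7], [8]
  1-simplices (16): [0,4], [0,5], [0,6], [0,8], [1,3], [1,4], [1,5], [1,6], [2,7], [3,4], [3,5], [3,6], [3,7], [4,5], [4,7], [4,8]
  2-simplices (8): [0,4,5], [0,4,8], [1,3,4], [1,3,5], [1,3,6], [1,4,5], [3,4,5], [3,4,7]
  3-simplices (1): [1,3,4,5]

Hence C_0 ≅ Z^9, C_1 ≅ Z^16, C_2 ≅ Z^8, C_3 ≅ Z^1.

∂_1: C_1 → C_0 sends each edge [p,q] (with p < q) to q − p. For instance
  ∂[4,7] = [7] − [4].
As a 9×16 matrix over Z this has rank 8, with invariant factors (1,1,1,1,1,1,1,1).

The boundary map ∂_2: C_2 → C_1 acts by ∂[p,q,r] = [q,r] − [p,r] + [p,q]. For instance
  ∂[3,4,7] = [4,7] − [3,7] + [3,4],
  ∂[0,4,5] = [4,5] − [0,5] + [0,4].
This gives a 16×8 integer matrix of rank 7; reducing to Smith normal form yields diagonal entries (1,1,1,1,1,1,1).

∂_3: C_3 → C_2 sends each 3-simplex σ to the alternating sum Σ_i (−1)^i (σ with its i-th vertex removed). For instance
  ∂[1,3,4,5] = [3,4,5] − [1,4,5] + [1,3,5] − [1,3,4].
The 8×1 boundary matrix has rank 1 and Smith normal form diag(1).

Reading off H_k = ker ∂_k / im ∂_{k+1}:

  H_0: rank C_0 − rank ∂_1 = 9 − 8 = 1, and the invariant factors of ∂_1 are all 1, so H_0 ≅ Z.
  H_1: rank ker ∂_1 − rank ∂_2 = (16 − 8) − 7 = 1, and the invariant factors of ∂_2 are all 1, so H_1 ≅ Z.
  H_2: rank ker ∂_2 − rank ∂_3 = (8 − 7) − 1 = 0, and the invariant factors of ∂_3 are all 1, so H_2 ≅ 0.
  H_3: rank ker ∂_3 − rank ∂_4 = (1 − 1) − 0 = 0, and there is no ∂_4, so H_3 ≅ 0.

As a check, the Euler characteristic is 9 − 16 + 8 − 1 = 0, which agrees with 1 − 1 + 0 − 0 = 0.

H_0 = Z,  H_1 = Z,  H_2 = 0,  H_3 = 0.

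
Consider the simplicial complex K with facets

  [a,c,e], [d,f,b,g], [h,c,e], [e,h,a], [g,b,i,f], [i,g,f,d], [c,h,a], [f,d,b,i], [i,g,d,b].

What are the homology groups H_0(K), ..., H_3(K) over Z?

H_0 ≅ Z^2,  H_1 = 0,  H_2 ≅ Z,  H_3 ≅ Z.

Take the total order a < b < c < d < e < f < g < h < i on the vertex set. Then K (dimension 3) consists of the simplices:

  0-simplices (9): a, b, c, d, e, f, g, h, i
  1-simplices (16): ac, ae, ah, bd, bf, bg, bi, ce, ch, df, dg, di, eh, fg, fi, gi
  2-simplices (14): ace, ach, aeh, bdf, bdg, bdi, bfg, bfi, bgi, ceh, dfg, dfi, dgi, fgi
  3-simplices (5): bdfg, bdfi, bdgi, bfgi, dfgi

giving chain groups C_0 ≅ Z^9, C_1 ≅ Z^16, C_2 ≅ Z^14, C_3 ≅ Z^5.

The boundary map ∂_1: C_1 → C_0 is given by ∂[p,q] = [q] − [p]. For instance
  ∂bd = d − b.
As a 9×16 matrix over Z this has rank 7, with invariant factors (1,1,1,1,1,1,1).

Boundary ∂_2: C_2 → C_1 maps a triangle to the signed sum of its edges. For instance
  ∂dgi = gi − di + dg,
  ∂bfg = fg − bg + bf.
This gives a 16×14 integer matrix of rank 9; reducing to Smith normal form yields diagonal entries (1,1,1,1,1,1,1,1,1).

The boundary map ∂_3: C_3 → C_2 sends each 3-simplex σ to the alternating sum Σ_i (−1)^i (σ with its i-th vertex removed). For instance
  ∂dfgi = fgi − dgi + dfi − dfg,
  ∂bdfi = dfi − bfi + bdi − bdf.
This gives a 14×5 integer matrix of rank 4; reducing to Smith normal form yields diagonal entries (1,1,1,1).

From H_k ≅ ker(∂_k) / im(∂_{k+1}) we obtain:

  H_0: rank C_0 − rank ∂_1 = 9 − 7 = 2, and the invariant factors of ∂_1 are all 1, so H_0 = Z^2.
  H_1: rank ker ∂_1 − rank ∂_2 = (16 − 7) − 9 = 0, and the invariant factors of ∂_2 are all 1, so H_1 = 0.
  H_2: rank ker ∂_2 − rank ∂_3 = (14 − 9) − 4 = 1, and the invariant factors of ∂_3 are all 1, so H_2 = Z.
  H_3: rank ker ∂_3 − rank ∂_4 = (5 − 4) − 0 = 1, and there is no ∂_4, so H_3 = Z.

As a check, the Euler characteristic is 9 − 16 + 14 − 5 = 2, which agrees with 2 − 0 + 1 − 1 = 2.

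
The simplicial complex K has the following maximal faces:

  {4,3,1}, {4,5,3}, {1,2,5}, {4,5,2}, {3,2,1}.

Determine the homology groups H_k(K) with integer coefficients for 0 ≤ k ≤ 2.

Take the total order 1 < 2 < 3 < 4 < 5 on the vertex set. Then K (dimension 2) consists of the simplices:

  0-simplices (5): [1], [2], [3], [4], [5]
  1-simplices (10): [1,2], [1,3], [1,4], [1,5], [2,3], [2,4], [2,5], [3,4], [3,5], [4,5]
  2-simplices (5): [1,2,3], [1,2,5], [1,3,4], [2,4,5], [3,4,5]

giving chain groups C_0 ≅ Z^5, C_1 ≅ Z^10, C_2 ≅ Z^5.

The boundary map ∂_1: C_1 → C_0 sends each edge [p,q] (with p < q) to q − p.
This gives a 5×10 integer matrix of rank 4; reducing to Smith normal form yields diagonal entries (1,1,1,1).

The boundary map ∂_2: C_2 → C_1 maps a triangle to the signed sum of its edges. For instance
  ∂[1,3,4] = [3,4] − [1,4] + [1,3],
  ∂[3,4,5] = [4,5] − [3,5] + [3,4].
The resulting 10×5 matrix has rank 5, and its Smith normal form has invariant factors (1,1,1,1,1).

From H_k ≅ ker(∂_k) / im(∂_{k+1}) we obtain:

  H_0: rank C_0 − rank ∂_1 = 5 − 4 = 1, and the invariant factors of ∂_1 are all 1, so H_0 ≅ Z.
  H_1: rank ker ∂_1 − rank ∂_2 = (10 − 4) − 5 = 1, and the invariant factors of ∂_2 are all 1, so H_1 ≅ Z.
  H_2: rank ker ∂_2 − rank ∂_3 = (5 − 5) − 0 = 0, and there is no ∂_3, so H_2 ≅ 0.

(K is a triangulation of the Möbius band.)

H_0 = Z,  H_1 = Z,  H_2 = 0.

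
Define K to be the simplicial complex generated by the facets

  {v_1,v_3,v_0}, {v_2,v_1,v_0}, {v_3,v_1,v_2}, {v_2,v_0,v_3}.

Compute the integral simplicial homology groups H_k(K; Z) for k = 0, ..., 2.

Fix the vertex order v_0 < v_1 < v_2 < v_3 and write every simplex with vertices in increasing order. Then dim K = 2 and the simplices of K are:

  0-simplices (4): [v_0], [v_1], [v_2], [v_3]
  1-simplices (6): [v_0,v_1], [v_0,v_2], [v_0,v_3], [v_1,v_2], [v_1,v_3], [v_2,v_3]
  2-simplices (4): [v_0,v_1,v_2], [v_0,v_1,v_3], [v_0,v_2,v_3], [v_1,v_2,v_3]

Hence C_0 ≅ Z^4, C_1 ≅ Z^6, C_2 ≅ Z^4.

∂_1: C_1 → C_0 maps an edge to its endpoints' difference, ∂[p,q] = q − p. For instance
  ∂[v_1,v_3] = [v_3] − [v_1].
As a 4×6 matrix over Z this has rank 3, with invariant factors (1,1,1).

The boundary map ∂_2: C_2 → C_1 acts by ∂[p,q,r] = [q,r] − [p,r] + [p,q]. For instance
  ∂[v_0,v_2,v_3] = [v_2,v_3] − [v_0,v_3] + [v_0,v_2],
  ∂[v_0,v_1,v_2] = [v_1,v_2] − [v_0,v_2] + [v_0,v_1].
The resulting 6×4 matrix has rank 3, and its Smith normal form has invariant factors (1,1,1).

Computing H_k = (kernel of ∂_k) / (image of ∂_{k+1}):

  H_0: rank C_0 − rank ∂_1 = 4 − 3 = 1, and the invariant factors of ∂_1 are all 1, so H_0 = Z.
  H_1: rank ker ∂_1 − rank ∂_2 = (6 − 3) − 3 = 0, and the invariant factors of ∂_2 are all 1, so H_1 = 0.
  H_2: rank ker ∂_2 − rank ∂_3 = (4 − 3) − 0 = 1, and there is no ∂_3, so H_2 = Z.

As a check, the Euler characteristic is 4 − 6 + 4 = 2, which agrees with 1 − 0 + 1 = 2.

H_0 ≅ Z,  H_1 = 0,  H_2 ≅ Z.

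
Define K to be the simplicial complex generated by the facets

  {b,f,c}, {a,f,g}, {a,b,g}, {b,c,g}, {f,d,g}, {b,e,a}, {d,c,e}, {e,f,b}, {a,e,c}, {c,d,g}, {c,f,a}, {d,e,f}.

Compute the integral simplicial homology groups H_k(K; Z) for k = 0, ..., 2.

H_0 ≅ Z,  H_1 ≅ Z/2,  H_2 = 0.

Fix the vertex order a < b < c < d < e < f < g and write every simplex with vertices in increasing order. Then dim K = 2 and the simplices of K are:

  0-simplices (7): a, b, c, d, e, f, g
  1-simplices (18): ab, ac, ae, af, ag, bc, be, bf, bg, cd, ce, cf, cg, de, df, dg, ef, fg
  2-simplices (12): abe, abg, ace, acf, afg, bcf, bcg, bef, cde, cdg, def, dfg

so the chain groups are C_0 ≅ Z^7, C_1 ≅ Z^18, C_2 ≅ Z^12.

The boundary map ∂_1: C_1 → C_0 is given by ∂[p,q] = [q] − [p].
As a 7×18 matrix over Z this has rank 6, with invariant factors (1,1,1,1,1,1).

∂_2: C_2 → C_1 maps a triangle to the signed sum of its edges. For instance
  ∂afg = fg − ag + af,
  ∂cde = de − ce + cd.
The resulting 18×12 matrix has rank 12, and its Smith normal form has invariant factors (1,1,1,1,1,1,1,1,1,1,1,2).

From H_k ≅ ker(∂_k) / im(∂_{k+1}) we obtain:

  H_0: rank C_0 − rank ∂_1 = 7 − 6 = 1, and the invariant factors of ∂_1 are all 1, so H_0 ≅ Z.
  H_1: rank ker ∂_1 − rank ∂_2 = (18 − 6) − 12 = 0, and ∂_2 has invariant factor 2 > 1, so H_1 ≅ Z/2.
  H_2: rank ker ∂_2 − rank ∂_3 = (12 − 12) − 0 = 0, and there is no ∂_3, so H_2 ≅ 0.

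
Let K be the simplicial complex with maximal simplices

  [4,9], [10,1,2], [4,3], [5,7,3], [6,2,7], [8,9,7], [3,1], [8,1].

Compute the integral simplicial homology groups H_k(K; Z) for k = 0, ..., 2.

Take the total order 1 < 2 < 3 < 4 < 5 < 6 < 7 < 8 < 9 < 10 on the vertex set. Then K (dimension 2) consists of the simplices:

  0-simplices (10): [1], [2], [3], [4], [5], [6], [7], [8], [9], [10]
  1-simplices (16): [1,2], [1,3], [1,8], [1,10], [2,6], [2,7], [2,10], [3,4], [3,5], [3,7], [4,9], [5,7], [6,7], [7,8], [7,9], [8,9]
  2-simplices (4): [1,2,10], [2,6,7], [3,5,7], [7,8,9]

giving chain groups C_0 ≅ Z^10, C_1 ≅ Z^16, C_2 ≅ Z^4.

∂_1: C_1 → C_0 sends each edge [p,q] (with p < q) to q − p.
As a 10×16 matrix over Z this has rank 9, with invariant factors (1,1,1,1,1,1,1,1,1).

The boundary map ∂_2: C_2 → C_1 maps a triangle to the signed sum of its edges. For instance
  ∂[1,2,10] = [2,10] − [1,10] + [1,2],
  ∂[7,8,9] = [8,9] − [7,9] + [7,8].
The 16×4 boundary matrix has rank 4 and Smith normal form diag(1,1,1,1).

Computing H_k = (kernel of ∂_k) / (image of ∂_{k+1}):

  H_0: rank C_0 − rank ∂_1 = 10 − 9 = 1, and the invariant factors of ∂_1 are all 1, so H_0 = Z.
  H_1: rank ker ∂_1 − rank ∂_2 = (16 − 9) − 4 = 3, and the invariant factors of ∂_2 are all 1, so H_1 = Z^3.
  H_2: rank ker ∂_2 − rank ∂_3 = (4 − 4) − 0 = 0, and there is no ∂_3, so H_2 = 0.

H_0 = Z,  H_1 = Z^3,  H_2 = 0.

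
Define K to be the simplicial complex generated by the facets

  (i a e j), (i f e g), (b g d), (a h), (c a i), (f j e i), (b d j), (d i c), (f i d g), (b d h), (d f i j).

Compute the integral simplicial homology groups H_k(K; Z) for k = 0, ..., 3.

Fix the vertex order a < b < c < d < e < f < g < h < i < j and write every simplex with vertices in increasing order. Then dim K = 3 and the simplices of K are:

  0-simplices (10): a, b, c, d, e, f, g, h, i, j
  1-simplices (25): ac, ae, ah, ai, aj, bd, bg, bh, bj, cd, ci, df, dg, dh, di, dj, ef, eg, ei, ej, fg, fi, fj, gi, ij
  2-simplices (20): aci, aei, aej, aij, bdg, bdh, bdj, cdi, dfg, dfi, dfj, dgi, dij, efg, efi, efj, egi, eij, fgi, fij
  3-simplices (5): aeij, dfgi, dfij, efgi, efij

giving chain groups C_0 ≅ Z^10, C_1 ≅ Z^25, C_2 ≅ Z^20, C_3 ≅ Z^5.

∂_1: C_1 → C_0 maps an edge to its endpoints' difference, ∂[p,q] = q − p. For instance
  ∂ij = j − i.
This gives a 10×25 integer matrix of rank 9; reducing to Smith normal form yields diagonal entries (1,1,1,1,1,1,1,1,1).

The boundary map ∂_2: C_2 → C_1 sends each 2-simplex [p,q,r] to [q,r] − [p,r] + [p,q]. For instance
  ∂dfg = fg − dg + df,
  ∂efi = fi − ei + ef.
As a 25×20 matrix over Z this has rank 15, with invariant factors (1,1,1,1,1,1,1,1,1,1,1,1,1,1,1).

Boundary ∂_3: C_3 → C_2 sends each 3-simplex σ to the alternating sum Σ_i (−1)^i (σ with its i-th vertex removed). For instance
  ∂efij = fij − eij + efj − efi,
  ∂aeij = eij − aij + aej − aei.
This gives a 20×5 integer matrix of rank 5; reducing to Smith normal form yields diagonal entries (1,1,1,1,1).

Reading off H_k = ker ∂_k / im ∂_{k+1}:

  H_0: rank C_0 − rank ∂_1 = 10 − 9 = 1, and the invariant factors of ∂_1 are all 1, so H_0 ≅ Z.
  H_1: rank ker ∂_1 − rank ∂_2 = (25 − 9) − 15 = 1, and the invariant factors of ∂_2 are all 1, so H_1 ≅ Z.
  H_2: rank ker ∂_2 − rank ∂_3 = (20 − 15) − 5 = 0, and the invariant factors of ∂_3 are all 1, so H_2 ≅ 0.
  H_3: rank ker ∂_3 − rank ∂_4 = (5 − 5) − 0 = 0, and there is no ∂_4, so H_3 ≅ 0.

H_0 = Z,  H_1 = Z,  H_2 = 0,  H_3 = 0.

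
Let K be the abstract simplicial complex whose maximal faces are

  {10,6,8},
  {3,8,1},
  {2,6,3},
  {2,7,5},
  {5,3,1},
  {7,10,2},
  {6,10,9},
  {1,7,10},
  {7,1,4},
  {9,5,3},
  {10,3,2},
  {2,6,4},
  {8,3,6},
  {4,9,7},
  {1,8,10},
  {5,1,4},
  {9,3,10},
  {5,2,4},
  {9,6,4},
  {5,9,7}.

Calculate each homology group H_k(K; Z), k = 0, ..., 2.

K has 10 vertices, 30 edges, 20 triangles.
rank ∂_0 = 0, rank ∂_1 = 9 ⇒ b_0 = 10 − 0 − 9 = 1; all invariant factors of ∂_1 are 1 so no torsion. So H_0 = Z.
rank ∂_1 = 9, rank ∂_2 = 20 ⇒ b_1 = 30 − 9 − 20 = 1; ∂_2 has invariant factor(s) [2] giving torsion. So H_1 = Z ⊕ Z/2.
rank ∂_2 = 20, rank ∂_3 = 0 ⇒ b_2 = 20 − 20 − 0 = 0. So H_2 = 0.

H_0 ≅ Z,  H_1 ≅ Z ⊕ Z/2,  H_2 = 0.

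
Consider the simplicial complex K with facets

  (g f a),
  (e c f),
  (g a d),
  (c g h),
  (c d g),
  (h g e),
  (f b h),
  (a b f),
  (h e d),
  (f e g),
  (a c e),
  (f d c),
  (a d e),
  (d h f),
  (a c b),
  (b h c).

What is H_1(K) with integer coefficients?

Fix the vertex order a < b < c < d < e < f < g < h and write every simplex with vertices in increasing order. Then dim K = 2 and the simplices of K are:

  0-simplices (8): a, b, c, d, e, f, g, h
  1-simplices (24): ab, ac, ad, ae, af, ag, bc, bf, bh, cd, ce, cf, cg, ch, de, df, dg, dh, ef, eg, eh, fg, fh, gh
  2-simplices (16): abc, abf, ace, ade, adg, afg, bch, bfh, cdf, cdg, cef, cgh, deh, dfh, efg, egh

Hence C_0 ≅ Z^8, C_1 ≅ Z^24, C_2 ≅ Z^16.

Boundary ∂_1: C_1 → C_0 is given by ∂[p,q] = [q] − [p].
As a 8×24 matrix over Z this has rank 7, with invariant factors (1,1,1,1,1,1,1).

Boundary ∂_2: C_2 → C_1 maps a triangle to the signed sum of its edges. For instance
  ∂abc = bc − ac + ab,
  ∂bch = ch − bh + bc.
The resulting 24×16 matrix has rank 15, and its Smith normal form has invariant factors (1,1,1,1,1,1,1,1,1,1,1,1,1,1,1).

Now H_k = ker ∂_k / im ∂_{k+1}, so:

  H_1: rank ker ∂_1 − rank ∂_2 = (24 − 7) − 15 = 2, and the invariant factors of ∂_2 are all 1, so H_1 = Z^2.

(K is a triangulation of the torus T^2.)

H_1 = Z^2.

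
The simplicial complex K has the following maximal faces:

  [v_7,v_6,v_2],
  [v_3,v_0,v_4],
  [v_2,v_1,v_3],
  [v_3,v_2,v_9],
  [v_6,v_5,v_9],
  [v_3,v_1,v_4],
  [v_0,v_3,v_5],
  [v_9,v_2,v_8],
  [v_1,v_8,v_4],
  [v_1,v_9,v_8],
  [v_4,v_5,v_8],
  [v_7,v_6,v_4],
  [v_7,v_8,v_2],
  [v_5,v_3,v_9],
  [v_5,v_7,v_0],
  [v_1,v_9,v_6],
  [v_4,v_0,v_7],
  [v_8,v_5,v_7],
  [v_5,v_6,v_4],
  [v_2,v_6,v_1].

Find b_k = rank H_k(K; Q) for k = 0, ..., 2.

Take the total order v_0 < v_1 < v_2 < v_3 < v_4 < v_5 < v_6 < v_7 < v_8 < v_9 on the vertex set. Then K (dimension 2) consists of the simplices:

  0-simplices (10): [v_0], [v_1], [v_2], [v_3], [v_4], [v_5], [v_6], [v_7], [v_8], [v_9]
  1-simplices (30): (30 of them)
  2-simplices (20): (20 of them)

Hence C_0 ≅ Z^10, C_1 ≅ Z^30, C_2 ≅ Z^20.

∂_1: C_1 → C_0 maps an edge to its endpoints' difference, ∂[p,q] = q − p. For instance
  ∂[v_0,v_3] = [v_3] − [v_0].
The resulting 10×30 matrix has rank 9, and its Smith normal form has invariant factors (1,1,1,1,1,1,1,1,1).

Boundary ∂_2: C_2 → C_1 maps a triangle to the signed sum of its edges. For instance
  ∂[v_2,v_8,v_9] = [v_8,v_9] − [v_2,v_9] + [v_2,v_8],
  ∂[v_1,v_3,v_4] = [v_3,v_4] − [v_1,v_4] + [v_1,v_3].
The 30×20 boundary matrix has rank 20 and Smith normal form diag(1,1,1,1,1,1,1,1,1,1,1,1,1,1,1,1,1,1,1,2).

Computing H_k = (kernel of ∂_k) / (image of ∂_{k+1}):

  H_0: rank C_0 − rank ∂_1 = 10 − 9 = 1, and the invariant factors of ∂_1 are all 1, so H_0 ≅ Z.
  H_1: rank ker ∂_1 − rank ∂_2 = (30 − 9) − 20 = 1, and ∂_2 has invariant factor 2 > 1, so H_1 ≅ Z ⊕ Z/2.
  H_2: rank ker ∂_2 − rank ∂_3 = (20 − 20) − 0 = 0, and there is no ∂_3, so H_2 ≅ 0.

Hence the Betti numbers are b_0 = 1, b_1 = 1, b_2 = 0.

b_0 = 1, b_1 = 1, b_2 = 0.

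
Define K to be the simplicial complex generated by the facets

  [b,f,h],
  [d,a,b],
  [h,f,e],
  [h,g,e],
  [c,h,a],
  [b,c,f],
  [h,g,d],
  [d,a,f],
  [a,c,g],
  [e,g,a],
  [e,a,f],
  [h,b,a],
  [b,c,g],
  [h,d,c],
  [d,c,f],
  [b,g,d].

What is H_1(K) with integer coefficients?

Take the total order a < b < c < d < e < f < g < h on the vertex set. Then K (dimension 2) consists of the simplices:

  0-simplices (8): a, b, c, d, e, f, g, h
  1-simplices (24): ab, ac, ad, ae, af, ag, ah, bc, bd, bf, bg, bh, cd, cf, cg, ch, df, dg, dh, ef, eg, eh, fh, gh
  2-simplices (16): abd, abh, acg, ach, adf, aef, aeg, bcf, bcg, bdg, bfh, cdf, cdh, dgh, efh, egh

Hence C_0 ≅ Z^8, C_1 ≅ Z^24, C_2 ≅ Z^16.

The boundary map ∂_1: C_1 → C_0 maps an edge to its endpoints' difference, ∂[p,q] = q − p. For instance
  ∂ch = h − c.
The 8×24 boundary matrix has rank 7 and Smith normal form diag(1,1,1,1,1,1,1).

Boundary ∂_2: C_2 → C_1 sends each 2-simplex [p,q,r] to [q,r] − [p,r] + [p,q]. For instance
  ∂bcg = cg − bg + bc,
  ∂adf = df − af + ad.
The 24×16 boundary matrix has rank 15 and Smith normal form diag(1,1,1,1,1,1,1,1,1,1,1,1,1,1,1).

From H_k ≅ ker(∂_k) / im(∂_{k+1}) we obtain:

  H_1: rank ker ∂_1 − rank ∂_2 = (24 − 7) − 15 = 2, and the invariant factors of ∂_2 are all 1, so H_1 = Z^2.

H_1 ≅ Z^2.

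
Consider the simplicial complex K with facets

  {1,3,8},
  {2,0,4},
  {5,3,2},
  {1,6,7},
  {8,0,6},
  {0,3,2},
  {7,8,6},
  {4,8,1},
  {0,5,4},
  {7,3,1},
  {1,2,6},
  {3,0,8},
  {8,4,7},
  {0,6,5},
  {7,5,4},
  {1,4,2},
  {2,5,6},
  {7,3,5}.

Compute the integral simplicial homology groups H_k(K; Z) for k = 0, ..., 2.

H_0 = Z,  H_1 = Z ⊕ Z_2,  H_2 = 0.

Take the total order 0 < 1 < 2 < 3 < 4 < 5 < 6 < 7 < 8 on the vertex set. Then K (dimension 2) consists of the simplices:

  0-simplices (9): [0], [1], [2], [3], [4], [5], [6], [7], [8]
  1-simplices (27): (27 of them)
  2-simplices (18): [0,2,3], [0,2,4], [0,3,8], [0,4,5], [0,5,6], [0,6,8], [1,2,4], [1,2,6], [1,3,7], [1,3,8], [1,4,8], [1,6,7], [2,3,5], [2,5,6], [3,5,7], [4,5,7], [4,7,8], [6,7,8]

so the chain groups are C_0 ≅ Z^9, C_1 ≅ Z^27, C_2 ≅ Z^18.

The boundary map ∂_1: C_1 → C_0 maps an edge to its endpoints' difference, ∂[p,q] = q − p. For instance
  ∂[2,4] = [4] − [2].
The 9×27 boundary matrix has rank 8 and Smith normal form diag(1,1,1,1,1,1,1,1).

∂_2: C_2 → C_1 sends each 2-simplex [p,q,r] to [q,r] − [p,r] + [p,q]. For instance
  ∂[1,6,7] = [6,7] − [1,7] + [1,6],
  ∂[1,3,8] = [3,8] − [1,8] + [1,3].
This gives a 27×18 integer matrix of rank 18; reducing to Smith normal form yields diagonal entries (1,1,1,1,1,1,1,1,1,1,1,1,1,1,1,1,1,2).

From H_k ≅ ker(∂_k) / im(∂_{k+1}) we obtain:

  H_0: rank C_0 − rank ∂_1 = 9 − 8 = 1, and the invariant factors of ∂_1 are all 1, so H_0 ≅ Z.
  H_1: rank ker ∂_1 − rank ∂_2 = (27 − 8) − 18 = 1, and ∂_2 has invariant factor 2 > 1, so H_1 ≅ Z ⊕ Z_2.
  H_2: rank ker ∂_2 − rank ∂_3 = (18 − 18) − 0 = 0, and there is no ∂_3, so H_2 ≅ 0.

As a check, the Euler characteristic is 9 − 27 + 18 = 0, which agrees with 1 − 1 + 0 = 0.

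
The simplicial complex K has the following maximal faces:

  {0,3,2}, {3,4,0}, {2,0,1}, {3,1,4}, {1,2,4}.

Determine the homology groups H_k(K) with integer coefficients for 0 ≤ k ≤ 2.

K has 5 vertices, 10 edges, 5 triangles.
rank ∂_0 = 0, rank ∂_1 = 4 ⇒ b_0 = 5 − 0 − 4 = 1; all invariant factors of ∂_1 are 1 so no torsion. So H_0 = Z.
rank ∂_1 = 4, rank ∂_2 = 5 ⇒ b_1 = 10 − 4 − 5 = 1; all invariant factors of ∂_2 are 1 so no torsion. So H_1 = Z.
rank ∂_2 = 5, rank ∂_3 = 0 ⇒ b_2 = 5 − 5 − 0 = 0. So H_2 = 0.

H_0 = Z,  H_1 = Z,  H_2 = 0.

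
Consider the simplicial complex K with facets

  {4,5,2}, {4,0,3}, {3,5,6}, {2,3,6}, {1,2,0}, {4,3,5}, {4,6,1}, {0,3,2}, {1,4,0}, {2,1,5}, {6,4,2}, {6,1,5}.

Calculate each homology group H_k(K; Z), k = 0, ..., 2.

Fix the vertex order 0 < 1 < 2 < 3 < 4 < 5 < 6 and write every simplex with vertices in increasing order. Then dim K = 2 and the simplices of K are:

  0-simplices (7): [0], [1], [2], [3], [4], [5], [6]
  1-simplices (18): [0,1], [0,2], [0,3], [0,4], [1,2], [1,4], [1,5], [1,6], [2,3], [2,4], [2,5], [2,6], [3,4], [3,5], [3,6], [4,5], [4,6], [5,6]
  2-simplices (12): [0,1,2], [0,1,4], [0,2,3], [0,3,4], [1,2,5], [1,4,6], [1,5,6], [2,3,6], [2,4,5], [2,4,6], [3,4,5], [3,5,6]

so the chain groups are C_0 ≅ Z^7, C_1 ≅ Z^18, C_2 ≅ Z^12.

∂_1: C_1 → C_0 is given by ∂[p,q] = [q] − [p]. For instance
  ∂[3,6] = [6] − [3].
The 7×18 boundary matrix has rank 6 and Smith normal form diag(1,1,1,1,1,1).

The boundary map ∂_2: C_2 → C_1 maps a triangle to the signed sum of its edges. For instance
  ∂[3,4,5] = [4,5] − [3,5] + [3,4],
  ∂[0,2,3] = [2,3] − [0,3] + [0,2].
The 18×12 boundary matrix has rank 12 and Smith normal form diag(1,1,1,1,1,1,1,1,1,1,1,2).

Now H_k = ker ∂_k / im ∂_{k+1}, so:

  H_0: rank C_0 − rank ∂_1 = 7 − 6 = 1, and the invariant factors of ∂_1 are all 1, so H_0 ≅ Z.
  H_1: rank ker ∂_1 − rank ∂_2 = (18 − 6) − 12 = 0, and ∂_2 has invariant factor 2 > 1, so H_1 ≅ Z/2.
  H_2: rank ker ∂_2 − rank ∂_3 = (12 − 12) − 0 = 0, and there is no ∂_3, so H_2 ≅ 0.

H_0 ≅ Z,  H_1 ≅ Z/2,  H_2 = 0.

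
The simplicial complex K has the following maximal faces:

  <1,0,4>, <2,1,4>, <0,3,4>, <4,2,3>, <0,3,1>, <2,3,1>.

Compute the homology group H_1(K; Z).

H_1 ≅ 0.

Order the vertices as 0 < 1 < 2 < 3 < 4. Listing each simplex with vertices in this order, K has dimension 2 with simplices:

  0-simplices (5): [0], [1], [2], [3], [4]
  1-simplices (9): [0,1], [0,3], [0,4], [1,2], [1,3], [1,4], [2,3], [2,4], [3,4]
  2-simplices (6): [0,1,3], [0,1,4], [0,3,4], [1,2,3], [1,2,4], [2,3,4]

Hence C_0 ≅ Z^5, C_1 ≅ Z^9, C_2 ≅ Z^6.

The boundary map ∂_1: C_1 → C_0 sends each edge [p,q] (with p < q) to q − p. For instance
  ∂[0,4] = [4] − [0].
This gives a 5×9 integer matrix of rank 4; reducing to Smith normal form yields diagonal entries (1,1,1,1).

∂_2: C_2 → C_1 acts by ∂[p,q,r] = [q,r] − [p,r] + [p,q]. For instance
  ∂[1,2,4] = [2,4] − [1,4] + [1,2],
  ∂[0,1,3] = [1,3] − [0,3] + [0,1].
As a 9×6 matrix over Z this has rank 5, with invariant factors (1,1,1,1,1).

Reading off H_k = ker ∂_k / im ∂_{k+1}:

  H_1: rank ker ∂_1 − rank ∂_2 = (9 − 4) − 5 = 0, and the invariant factors of ∂_2 are all 1, so H_1 = 0.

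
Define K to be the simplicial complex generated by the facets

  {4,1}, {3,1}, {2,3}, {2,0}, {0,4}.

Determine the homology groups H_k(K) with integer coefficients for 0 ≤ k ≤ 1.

We work with the vertex ordering 0 < 1 < 2 < 3 < 4. The simplices of K, each written with vertices in increasing order, are:

  0-simplices (5): [0], [1], [2], [3], [4]
  1-simplices (5): [0,2], [0,4], [1,3], [1,4], [2,3]

Hence C_0 ≅ Z^5, C_1 ≅ Z^5.

∂_1: C_1 → C_0 sends each edge [p,q] (with p < q) to q − p. For instance
  ∂[0,4] = [4] − [0].
The 5×5 boundary matrix has rank 4 and Smith normal form diag(1,1,1,1).

Now H_k = ker ∂_k / im ∂_{k+1}, so:

  H_0: rank C_0 − rank ∂_1 = 5 − 4 = 1, and the invariant factors of ∂_1 are all 1, so H_0 ≅ Z.
  H_1: rank ker ∂_1 − rank ∂_2 = (5 − 4) − 0 = 1, and there is no ∂_2, so H_1 ≅ Z.

As a check, the Euler characteristic is 5 − 5 = 0, which agrees with 1 − 1 = 0.

H_0 ≅ Z,  H_1 ≅ Z.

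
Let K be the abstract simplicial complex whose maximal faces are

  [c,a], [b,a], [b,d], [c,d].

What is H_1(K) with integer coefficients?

Fix the vertex order a < b < c < d and write every simplex with vertices in increasing order. Then dim K = 1 and the simplices of K are:

  0-simplices (4): a, b, c, d
  1-simplices (4): ab, ac, bd, cd

Hence C_0 ≅ Z^4, C_1 ≅ Z^4.

The boundary map ∂_1: C_1 → C_0 is given by ∂[p,q] = [q] − [p].
The resulting 4×4 matrix has rank 3, and its Smith normal form has invariant factors (1,1,1).

Reading off H_k = ker ∂_k / im ∂_{k+1}:

  H_1: rank ker ∂_1 − rank ∂_2 = (4 − 3) − 0 = 1, and there is no ∂_2, so H_1 = Z.

H_1 ≅ Z.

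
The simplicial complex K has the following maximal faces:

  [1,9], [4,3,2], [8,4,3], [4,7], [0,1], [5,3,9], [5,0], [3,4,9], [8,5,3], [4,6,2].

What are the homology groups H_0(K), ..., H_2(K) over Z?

Take the total order 0 < 1 < 2 < 3 < 4 < 5 < 6 < 7 < 8 < 9 on the vertex set. Then K (dimension 2) consists of the simplices:

  0-simplices (10): [0], [1], [2], [3], [4], [5], [6], [7], [8], [9]
  1-simplices (16): [0,1], [0,5], [1,9], [2,3], [2,4], [2,6], [3,4], [3,5], [3,8], [3,9], [4,6], [4,7], [4,8], [4,9], [5,8], [5,9]
  2-simplices (6): [2,3,4], [2,4,6], [3,4,8], [3,4,9], [3,5,8], [3,5,9]

giving chain groups C_0 ≅ Z^10, C_1 ≅ Z^16, C_2 ≅ Z^6.

∂_1: C_1 → C_0 sends each edge [p,q] (with p < q) to q − p. For instance
  ∂[3,4] = [4] − [3].
As a 10×16 matrix over Z this has rank 9, with invariant factors (1,1,1,1,1,1,1,1,1).

The boundary map ∂_2: C_2 → C_1 sends each 2-simplex [p,q,r] to [q,r] − [p,r] + [p,q]. For instance
  ∂[3,4,8] = [4,8] − [3,8] + [3,4],
  ∂[3,5,8] = [5,8] − [3,8] + [3,5].
This gives a 16×6 integer matrix of rank 6; reducing to Smith normal form yields diagonal entries (1,1,1,1,1,1).

From H_k ≅ ker(∂_k) / im(∂_{k+1}) we obtain:

  H_0: rank C_0 − rank ∂_1 = 10 − 9 = 1, and the invariant factors of ∂_1 are all 1, so H_0 ≅ Z.
  H_1: rank ker ∂_1 − rank ∂_2 = (16 − 9) − 6 = 1, and the invariant factors of ∂_2 are all 1, so H_1 ≅ Z.
  H_2: rank ker ∂_2 − rank ∂_3 = (6 − 6) − 0 = 0, and there is no ∂_3, so H_2 ≅ 0.

H_0 ≅ Z,  H_1 ≅ Z,  H_2 = 0.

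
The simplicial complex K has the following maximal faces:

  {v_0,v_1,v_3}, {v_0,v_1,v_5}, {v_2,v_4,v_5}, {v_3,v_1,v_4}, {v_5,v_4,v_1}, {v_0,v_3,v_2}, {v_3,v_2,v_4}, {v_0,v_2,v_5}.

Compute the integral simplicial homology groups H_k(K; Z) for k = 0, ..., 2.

H_0 ≅ Z,  H_1 = 0,  H_2 ≅ Z.

Fix the vertex order v_0 < v_1 < v_2 < v_3 < v_4 < v_5 and write every simplex with vertices in increasing order. Then dim K = 2 and the simplices of K are:

  0-simplices (6): [v_0], [v_1], [v_2], [v_3], [v_4], [v_5]
  1-simplices (12): [v_0,v_1], [v_0,v_2], [v_0,v_3], [v_0,v_5], [v_1,v_3], [v_1,v_4], [v_1,v_5], [v_2,v_3], [v_2,v_4], [v_2,v_5], [v_3,v_4], [v_4,v_5]
  2-simplices (8): [v_0,v_1,v_3], [v_0,v_1,v_5], [v_0,v_2,v_3], [v_0,v_2,v_5], [v_1,v_3,v_4], [v_1,v_4,v_5], [v_2,v_3,v_4], [v_2,v_4,v_5]

giving chain groups C_0 ≅ Z^6, C_1 ≅ Z^12, C_2 ≅ Z^8.

Boundary ∂_1: C_1 → C_0 sends each edge [p,q] (with p < q) to q − p. For instance
  ∂[v_3,v_4] = [v_4] − [v_3].
As a 6×12 matrix over Z this has rank 5, with invariant factors (1,1,1,1,1).

Boundary ∂_2: C_2 → C_1 maps a triangle to the signed sum of its edges. For instance
  ∂[v_0,v_2,v_3] = [v_2,v_3] − [v_0,v_3] + [v_0,v_2],
  ∂[v_0,v_2,v_5] = [v_2,v_5] − [v_0,v_5] + [v_0,v_2].
The resulting 12×8 matrix has rank 7, and its Smith normal form has invariant factors (1,1,1,1,1,1,1).

From H_k ≅ ker(∂_k) / im(∂_{k+1}) we obtain:

  H_0: rank C_0 − rank ∂_1 = 6 − 5 = 1, and the invariant factors of ∂_1 are all 1, so H_0 ≅ Z.
  H_1: rank ker ∂_1 − rank ∂_2 = (12 − 5) − 7 = 0, and the invariant factors of ∂_2 are all 1, so H_1 ≅ 0.
  H_2: rank ker ∂_2 − rank ∂_3 = (8 − 7) − 0 = 1, and there is no ∂_3, so H_2 ≅ Z.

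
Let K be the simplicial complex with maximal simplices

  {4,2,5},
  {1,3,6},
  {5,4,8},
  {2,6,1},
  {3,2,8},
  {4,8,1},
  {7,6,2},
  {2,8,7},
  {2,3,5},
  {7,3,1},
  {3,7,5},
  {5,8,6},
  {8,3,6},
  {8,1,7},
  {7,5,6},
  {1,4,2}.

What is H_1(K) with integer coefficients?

Take the total order 1 < 2 < 3 < 4 < 5 < 6 < 7 < 8 on the vertex set. Then K (dimension 2) consists of the simplices:

  0-simplices (8): [1], [2], [3], [4], [5], [6], [7], [8]
  1-simplices (24): (24 of them)
  2-simplices (16): [1,2,4], [1,2,6], [1,3,6], [1,3,7], [1,4,8], [1,7,8], [2,3,5], [2,3,8], [2,4,5], [2,6,7], [2,7,8], [3,5,7], [3,6,8], [4,5,8], [5,6,7], [5,6,8]

Hence C_0 ≅ Z^8, C_1 ≅ Z^24, C_2 ≅ Z^16.

∂_1: C_1 → C_0 is given by ∂[p,q] = [q] − [p].
The 8×24 boundary matrix has rank 7 and Smith normal form diag(1,1,1,1,1,1,1).

The boundary map ∂_2: C_2 → C_1 sends each 2-simplex [p,q,r] to [q,r] − [p,r] + [p,q]. For instance
  ∂[2,4,5] = [4,5] − [2,5] + [2,4],
  ∂[1,3,6] = [3,6] − [1,6] + [1,3].
This gives a 24×16 integer matrix of rank 15; reducing to Smith normal form yields diagonal entries (1,1,1,1,1,1,1,1,1,1,1,1,1,1,1).

Now H_k = ker ∂_k / im ∂_{k+1}, so:

  H_1: rank ker ∂_1 − rank ∂_2 = (24 − 7) − 15 = 2, and the invariant factors of ∂_2 are all 1, so H_1 = Z^2.

(K is a triangulation of the torus T^2.)

H_1 ≅ Z^2.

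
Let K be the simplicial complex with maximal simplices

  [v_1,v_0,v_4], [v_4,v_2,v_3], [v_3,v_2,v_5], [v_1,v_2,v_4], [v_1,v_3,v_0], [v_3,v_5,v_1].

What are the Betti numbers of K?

Take the total order v_0 < v_1 < v_2 < v_3 < v_4 < v_5 on the vertex set. Then K (dimension 2) consists of the simplices:

  0-simplices (6): [v_0], [v_1], [v_2], [v_3], [v_4], [v_5]
  1-simplices (12): [v_0,v_1], [v_0,v_3], [v_0,v_4], [v_1,v_2], [v_1,v_3], [v_1,v_4], [v_1,v_5], [v_2,v_3], [v_2,v_4], [v_2,v_5], [v_3,v_4], [v_3,v_5]
  2-simplices (6): [v_0,v_1,v_3], [v_0,v_1,v_4], [v_1,v_2,v_4], [v_1,v_3,v_5], [v_2,v_3,v_4], [v_2,v_3,v_5]

Hence C_0 ≅ Z^6, C_1 ≅ Z^12, C_2 ≅ Z^6.

Boundary ∂_1: C_1 → C_0 sends each edge [p,q] (with p < q) to q − p.
The 6×12 boundary matrix has rank 5 and Smith normal form diag(1,1,1,1,1).

The boundary map ∂_2: C_2 → C_1 acts by ∂[p,q,r] = [q,r] − [p,r] + [p,q]. For instance
  ∂[v_2,v_3,v_4] = [v_3,v_4] − [v_2,v_4] + [v_2,v_3],
  ∂[v_0,v_1,v_3] = [v_1,v_3] − [v_0,v_3] + [v_0,v_1].
The resulting 12×6 matrix has rank 6, and its Smith normal form has invariant factors (1,1,1,1,1,1).

Reading off H_k = ker ∂_k / im ∂_{k+1}:

  H_0: rank C_0 − rank ∂_1 = 6 − 5 = 1, and the invariant factors of ∂_1 are all 1, so H_0 ≅ Z.
  H_1: rank ker ∂_1 − rank ∂_2 = (12 − 5) − 6 = 1, and the invariant factors of ∂_2 are all 1, so H_1 ≅ Z.
  H_2: rank ker ∂_2 − rank ∂_3 = (6 − 6) − 0 = 0, and there is no ∂_3, so H_2 ≅ 0.

(K is a triangulation of the cylinder S^1 x I.)

Hence the Betti numbers are b_0 = 1, b_1 = 1, b_2 = 0.

b_0 = 1, b_1 = 1, b_2 = 0.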